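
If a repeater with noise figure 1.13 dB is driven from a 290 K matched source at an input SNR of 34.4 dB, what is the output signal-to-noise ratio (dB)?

33.27 dB

By definition F = SNR_in/SNR_out, so in dB: SNR_out = SNR_in − NF
SNR_out = 34.4 − 1.13 = 33.27 dB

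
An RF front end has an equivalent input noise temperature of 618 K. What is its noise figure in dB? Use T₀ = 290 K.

F = 1 + T_e/T₀ = 1 + 618/290 = 3.13103
NF = 10 log₁₀(3.13103) = 4.96 dB

4.96 dB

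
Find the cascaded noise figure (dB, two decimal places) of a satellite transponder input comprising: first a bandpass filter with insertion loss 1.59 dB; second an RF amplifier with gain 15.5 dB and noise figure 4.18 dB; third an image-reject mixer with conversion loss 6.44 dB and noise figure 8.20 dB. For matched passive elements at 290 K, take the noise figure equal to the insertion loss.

Convert to linear (a loss of L dB is a gain of −L dB): F_i = 10^(NF_i/10), G_i = 10^(G_i,dB/10)
  Stage 1: F_1 = 10^(1.59/10) = 1.442, G_1 = 10^(−1.59/10) = 0.6934
  Stage 2: F_2 = 10^(4.18/10) = 2.618, G_2 = 10^(15.5/10) = 35.48
  Stage 3: F_3 = 10^(8.20/10) = 6.607, G_3 = 10^(−6.44/10) = 0.2270
Friis cascade:
  F = 1.442 + (2.618 − 1)/0.6934 + (6.607 − 1)/24.60 = 4.004
NF = 10 log₁₀(4.004) = 6.02 dB

6.02 dB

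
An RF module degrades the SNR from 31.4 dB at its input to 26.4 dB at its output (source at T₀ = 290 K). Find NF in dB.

NF (dB) = SNR_in(dB) − SNR_out(dB) when the source is at T₀
NF = 31.4 − 26.4 = 5.0 dB

5.0 dB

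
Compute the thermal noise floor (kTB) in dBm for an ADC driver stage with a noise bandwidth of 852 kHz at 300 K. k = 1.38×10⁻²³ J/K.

−114.5 dBm

P_n = kTB = 1.38×10⁻²³ × 300 × 8.52×10⁵ = 3.53×10⁻¹⁵ W
In dBm: 10 log₁₀(3.53×10⁻¹⁵ / 10⁻³) = −114.5 dBm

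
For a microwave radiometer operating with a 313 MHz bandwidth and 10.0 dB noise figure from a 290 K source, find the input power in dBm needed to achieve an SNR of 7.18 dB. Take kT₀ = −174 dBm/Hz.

−71.9 dBm

Sensitivity = −174 + 10 log₁₀(B) + NF + SNR_min
= −174 + 84.96 + 10.0 + 7.18
= −71.86 dBm → −71.9 dBm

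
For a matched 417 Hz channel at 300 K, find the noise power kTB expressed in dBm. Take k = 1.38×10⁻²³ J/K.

−147.6 dBm

P_n = kTB = 1.38×10⁻²³ × 300 × 4.17×10² = 1.73×10⁻¹⁸ W
In dBm: 10 log₁₀(1.73×10⁻¹⁸ / 10⁻³) = −147.6 dBm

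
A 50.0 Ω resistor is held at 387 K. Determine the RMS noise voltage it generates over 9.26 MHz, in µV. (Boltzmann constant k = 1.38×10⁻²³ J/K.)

V_n = √(4kTRB)
4kTRB = 4 × 1.38×10⁻²³ × 387 × 5.00×10¹ × 9.26×10⁶ = 9.89×10⁻¹² V²
V_n = √(9.89×10⁻¹²) = 3.14×10⁻⁶ V = 3.14 µV

3.14 µV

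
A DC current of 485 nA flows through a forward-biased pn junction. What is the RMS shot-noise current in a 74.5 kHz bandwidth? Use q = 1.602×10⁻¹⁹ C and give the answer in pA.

I_n = √(2qI·B)
2qI·B = 2 × 1.602×10⁻¹⁹ × 4.85×10⁻⁷ × 7.45×10⁴ = 1.16×10⁻²⁰ A²
I_n = √(1.16×10⁻²⁰) = 1.08×10⁻¹⁰ A = 108 pA

108 pA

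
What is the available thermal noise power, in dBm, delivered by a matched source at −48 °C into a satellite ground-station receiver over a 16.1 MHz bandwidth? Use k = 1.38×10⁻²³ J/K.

−103.0 dBm

T = −48 °C + 273.15 = 225.15 K
P_n = kTB = 1.38×10⁻²³ × 225.15 × 1.61×10⁷ = 5.00×10⁻¹⁴ W
In dBm: 10 log₁₀(5.00×10⁻¹⁴ / 10⁻³) = −103.0 dBm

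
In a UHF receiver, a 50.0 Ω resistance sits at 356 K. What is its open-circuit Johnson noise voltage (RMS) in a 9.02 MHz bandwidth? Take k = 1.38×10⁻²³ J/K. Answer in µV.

2.98 µV

V_n = √(4kTRB)
4kTRB = 4 × 1.38×10⁻²³ × 356 × 5.00×10¹ × 9.02×10⁶ = 8.86×10⁻¹² V²
V_n = √(8.86×10⁻¹²) = 2.98×10⁻⁶ V = 2.98 µV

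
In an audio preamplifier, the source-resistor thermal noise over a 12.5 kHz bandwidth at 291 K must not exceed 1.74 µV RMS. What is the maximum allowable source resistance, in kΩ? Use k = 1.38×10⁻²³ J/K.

15.1 kΩ

Johnson–Nyquist: V_n = √(4kTRB) ⇒ R = V_n² / (4kTB)
4kTB = 4 × 1.38×10⁻²³ × 291 × 1.25×10⁴ = 2.01×10⁻¹⁶
R = (1.74×10⁻⁶)² / 2.01×10⁻¹⁶ = 1.51×10⁴ Ω = 15.1 kΩ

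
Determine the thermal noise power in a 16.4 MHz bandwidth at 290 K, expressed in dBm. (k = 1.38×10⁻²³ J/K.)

P_n = kTB = 1.38×10⁻²³ × 290 × 1.64×10⁷ = 6.56×10⁻¹⁴ W
In dBm: 10 log₁₀(6.56×10⁻¹⁴ / 10⁻³) = −101.8 dBm

−101.8 dBm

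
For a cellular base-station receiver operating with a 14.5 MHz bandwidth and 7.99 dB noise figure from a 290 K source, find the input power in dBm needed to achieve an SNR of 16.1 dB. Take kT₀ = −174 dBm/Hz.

Sensitivity = −174 + 10 log₁₀(B) + NF + SNR_min
= −174 + 71.61 + 7.99 + 16.1
= −78.30 dBm → −78.3 dBm

−78.3 dBm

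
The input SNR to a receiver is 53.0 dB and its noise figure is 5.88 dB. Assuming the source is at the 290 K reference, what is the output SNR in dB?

By definition F = SNR_in/SNR_out, so in dB: SNR_out = SNR_in − NF
SNR_out = 53.0 − 5.88 = 47.12 dB

47.12 dB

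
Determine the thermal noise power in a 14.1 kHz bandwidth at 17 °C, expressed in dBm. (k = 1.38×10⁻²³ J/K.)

−132.5 dBm

T = 17 °C + 273.15 = 290.15 K
P_n = kTB = 1.38×10⁻²³ × 290.15 × 1.41×10⁴ = 5.65×10⁻¹⁷ W
In dBm: 10 log₁₀(5.65×10⁻¹⁷ / 10⁻³) = −132.5 dBm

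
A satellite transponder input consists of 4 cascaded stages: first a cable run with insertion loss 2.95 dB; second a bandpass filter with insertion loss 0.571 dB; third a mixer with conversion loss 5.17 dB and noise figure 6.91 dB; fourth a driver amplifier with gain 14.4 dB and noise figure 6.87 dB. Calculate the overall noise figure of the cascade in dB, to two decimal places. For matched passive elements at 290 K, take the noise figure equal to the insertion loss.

15.98 dB

Convert to linear (a loss of L dB is a gain of −L dB): F_i = 10^(NF_i/10), G_i = 10^(G_i,dB/10)
  Stage 1: F_1 = 10^(2.95/10) = 1.972, G_1 = 10^(−2.95/10) = 0.5070
  Stage 2: F_2 = 10^(0.571/10) = 1.141, G_2 = 10^(−0.571/10) = 0.8768
  Stage 3: F_3 = 10^(6.91/10) = 4.909, G_3 = 10^(−5.17/10) = 0.3041
  Stage 4: F_4 = 10^(6.87/10) = 4.864, G_4 = 10^(14.4/10) = 27.54
Friis cascade:
  F = 1.972 + (1.141 − 1)/0.5070 + (4.909 − 1)/0.4445 + (4.864 − 1)/0.1352 = 39.63
NF = 10 log₁₀(39.63) = 15.98 dB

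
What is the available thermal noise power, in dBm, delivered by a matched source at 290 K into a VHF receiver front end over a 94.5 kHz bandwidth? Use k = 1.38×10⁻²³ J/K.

−124.2 dBm

P_n = kTB = 1.38×10⁻²³ × 290 × 9.45×10⁴ = 3.78×10⁻¹⁶ W
In dBm: 10 log₁₀(3.78×10⁻¹⁶ / 10⁻³) = −124.2 dBm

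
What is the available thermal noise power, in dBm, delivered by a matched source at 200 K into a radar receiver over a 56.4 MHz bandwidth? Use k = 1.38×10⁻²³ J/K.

P_n = kTB = 1.38×10⁻²³ × 200 × 5.64×10⁷ = 1.56×10⁻¹³ W
In dBm: 10 log₁₀(1.56×10⁻¹³ / 10⁻³) = −98.1 dBm

−98.1 dBm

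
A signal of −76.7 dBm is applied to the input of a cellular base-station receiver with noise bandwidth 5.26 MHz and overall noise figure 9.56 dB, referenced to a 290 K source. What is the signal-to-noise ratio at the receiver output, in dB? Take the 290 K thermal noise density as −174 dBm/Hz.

Noise floor: N = −174 + 10 log₁₀(B) + NF
10 log₁₀(5.26×10⁶) = 67.21 dB
N = −174 + 67.21 + 9.56 = −97.23 dBm
SNR = P_sig − N = −76.7 − (−97.23) = 20.53 dB → 20.5 dB

20.5 dB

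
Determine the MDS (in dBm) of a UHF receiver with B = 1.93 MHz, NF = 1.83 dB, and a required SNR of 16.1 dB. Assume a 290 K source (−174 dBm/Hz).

Sensitivity = −174 + 10 log₁₀(B) + NF + SNR_min
= −174 + 62.86 + 1.83 + 16.1
= −93.21 dBm → −93.2 dBm

−93.2 dBm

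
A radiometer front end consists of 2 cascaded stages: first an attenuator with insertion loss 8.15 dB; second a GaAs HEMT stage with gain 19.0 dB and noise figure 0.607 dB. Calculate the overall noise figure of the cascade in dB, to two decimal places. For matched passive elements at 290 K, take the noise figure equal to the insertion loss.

Convert to linear (a loss of L dB is a gain of −L dB): F_i = 10^(NF_i/10), G_i = 10^(G_i,dB/10)
  Stage 1: F_1 = 10^(8.15/10) = 6.531, G_1 = 10^(−8.15/10) = 0.1531
  Stage 2: F_2 = 10^(0.607/10) = 1.150, G_2 = 10^(19.0/10) = 79.43
Friis cascade:
  F = 6.531 + (1.150 − 1)/0.1531 = 7.511
NF = 10 log₁₀(7.511) = 8.76 dB

8.76 dB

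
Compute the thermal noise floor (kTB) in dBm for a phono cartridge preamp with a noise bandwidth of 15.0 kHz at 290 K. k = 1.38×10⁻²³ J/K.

−132.2 dBm

P_n = kTB = 1.38×10⁻²³ × 290 × 1.50×10⁴ = 6.00×10⁻¹⁷ W
In dBm: 10 log₁₀(6.00×10⁻¹⁷ / 10⁻³) = −132.2 dBm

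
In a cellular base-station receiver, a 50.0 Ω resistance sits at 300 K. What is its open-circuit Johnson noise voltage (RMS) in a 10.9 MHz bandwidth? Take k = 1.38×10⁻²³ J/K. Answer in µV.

V_n = √(4kTRB)
4kTRB = 4 × 1.38×10⁻²³ × 300 × 5.00×10¹ × 1.09×10⁷ = 9.03×10⁻¹² V²
V_n = √(9.03×10⁻¹²) = 3.00×10⁻⁶ V = 3.00 µV

3.00 µV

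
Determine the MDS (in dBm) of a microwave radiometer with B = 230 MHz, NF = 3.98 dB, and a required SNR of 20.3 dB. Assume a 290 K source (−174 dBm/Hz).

Sensitivity = −174 + 10 log₁₀(B) + NF + SNR_min
= −174 + 83.62 + 3.98 + 20.3
= −66.10 dBm → −66.1 dBm

−66.1 dBm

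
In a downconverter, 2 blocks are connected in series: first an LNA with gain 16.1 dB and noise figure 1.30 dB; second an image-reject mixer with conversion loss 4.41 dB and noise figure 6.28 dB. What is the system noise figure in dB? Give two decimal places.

Convert to linear (a loss of L dB is a gain of −L dB): F_i = 10^(NF_i/10), G_i = 10^(G_i,dB/10)
  Stage 1: F_1 = 10^(1.30/10) = 1.349, G_1 = 10^(16.1/10) = 40.74
  Stage 2: F_2 = 10^(6.28/10) = 4.246, G_2 = 10^(−4.41/10) = 0.3622
Friis cascade:
  F = 1.349 + (4.246 − 1)/40.74 = 1.429
NF = 10 log₁₀(1.429) = 1.55 dB

1.55 dB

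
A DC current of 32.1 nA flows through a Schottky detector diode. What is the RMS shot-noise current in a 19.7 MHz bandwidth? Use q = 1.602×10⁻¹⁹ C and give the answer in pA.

I_n = √(2qI·B)
2qI·B = 2 × 1.602×10⁻¹⁹ × 3.21×10⁻⁸ × 1.97×10⁷ = 2.03×10⁻¹⁹ A²
I_n = √(2.03×10⁻¹⁹) = 4.50×10⁻¹⁰ A = 450 pA

450 pA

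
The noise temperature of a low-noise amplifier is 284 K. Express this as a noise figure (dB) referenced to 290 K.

F = 1 + T_e/T₀ = 1 + 284/290 = 1.97931
NF = 10 log₁₀(1.97931) = 2.97 dB

2.97 dB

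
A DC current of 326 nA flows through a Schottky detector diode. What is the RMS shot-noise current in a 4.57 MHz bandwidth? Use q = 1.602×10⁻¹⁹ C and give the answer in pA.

691 pA

I_n = √(2qI·B)
2qI·B = 2 × 1.602×10⁻¹⁹ × 3.26×10⁻⁷ × 4.57×10⁶ = 4.77×10⁻¹⁹ A²
I_n = √(4.77×10⁻¹⁹) = 6.91×10⁻¹⁰ A = 691 pA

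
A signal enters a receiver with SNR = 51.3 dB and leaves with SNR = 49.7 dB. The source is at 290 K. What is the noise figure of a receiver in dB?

1.6 dB

NF (dB) = SNR_in(dB) − SNR_out(dB) when the source is at T₀
NF = 51.3 − 49.7 = 1.6 dB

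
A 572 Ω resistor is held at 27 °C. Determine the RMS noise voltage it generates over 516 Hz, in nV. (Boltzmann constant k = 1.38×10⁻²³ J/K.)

T = 27 °C + 273.15 = 300.15 K
V_n = √(4kTRB)
4kTRB = 4 × 1.38×10⁻²³ × 300.15 × 5.72×10² × 5.16×10² = 4.89×10⁻¹⁵ V²
V_n = √(4.89×10⁻¹⁵) = 6.99×10⁻⁸ V = 69.9 nV

69.9 nV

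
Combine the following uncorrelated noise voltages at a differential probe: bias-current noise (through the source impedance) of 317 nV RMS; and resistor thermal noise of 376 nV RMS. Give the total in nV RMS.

Uncorrelated sources add in power (mean-square): V_tot = √(ΣV_i²)
V_tot = √[(3.17×10⁻⁷)² + (3.76×10⁻⁷)²] = 4.92×10⁻⁷ V = 492 nV

492 nV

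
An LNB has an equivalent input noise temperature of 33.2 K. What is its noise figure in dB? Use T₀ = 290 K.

F = 1 + T_e/T₀ = 1 + 33.2/290 = 1.11448
NF = 10 log₁₀(1.11448) = 0.471 dB

0.471 dB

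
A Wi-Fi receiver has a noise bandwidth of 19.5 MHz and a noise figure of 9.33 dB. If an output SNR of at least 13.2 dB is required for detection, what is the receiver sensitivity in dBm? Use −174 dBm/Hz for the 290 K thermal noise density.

−78.6 dBm

Sensitivity = −174 + 10 log₁₀(B) + NF + SNR_min
= −174 + 72.9 + 9.33 + 13.2
= −78.57 dBm → −78.6 dBm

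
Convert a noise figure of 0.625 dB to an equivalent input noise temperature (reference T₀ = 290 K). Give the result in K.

F = 10^(0.625/10) = 1.15478
T_e = (F − 1)·T₀ = (1.15478 − 1) × 290 = 44.9 K

44.9 K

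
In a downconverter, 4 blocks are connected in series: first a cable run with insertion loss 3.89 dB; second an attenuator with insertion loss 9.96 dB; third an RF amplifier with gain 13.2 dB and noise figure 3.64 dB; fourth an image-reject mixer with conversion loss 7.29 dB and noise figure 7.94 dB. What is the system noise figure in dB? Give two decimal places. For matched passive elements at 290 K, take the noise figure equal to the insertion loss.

Convert to linear (a loss of L dB is a gain of −L dB): F_i = 10^(NF_i/10), G_i = 10^(G_i,dB/10)
  Stage 1: F_1 = 10^(3.89/10) = 2.449, G_1 = 10^(−3.89/10) = 0.4083
  Stage 2: F_2 = 10^(9.96/10) = 9.908, G_2 = 10^(−9.96/10) = 0.1009
  Stage 3: F_3 = 10^(3.64/10) = 2.312, G_3 = 10^(13.2/10) = 20.89
  Stage 4: F_4 = 10^(7.94/10) = 6.223, G_4 = 10^(−7.29/10) = 0.1866
Friis cascade:
  F = 2.449 + (9.908 − 1)/0.4083 + (2.312 − 1)/0.04121 + (6.223 − 1)/0.8610 = 62.17
NF = 10 log₁₀(62.17) = 17.94 dB

17.94 dB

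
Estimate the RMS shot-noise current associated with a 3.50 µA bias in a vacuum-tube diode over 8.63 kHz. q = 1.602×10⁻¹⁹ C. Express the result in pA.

I_n = √(2qI·B)
2qI·B = 2 × 1.602×10⁻¹⁹ × 3.50×10⁻⁶ × 8.63×10³ = 9.68×10⁻²¹ A²
I_n = √(9.68×10⁻²¹) = 9.84×10⁻¹¹ A = 98.4 pA

98.4 pA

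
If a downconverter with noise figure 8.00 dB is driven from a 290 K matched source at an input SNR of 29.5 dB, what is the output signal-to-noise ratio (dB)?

21.50 dB

By definition F = SNR_in/SNR_out, so in dB: SNR_out = SNR_in − NF
SNR_out = 29.5 − 8.00 = 21.50 dB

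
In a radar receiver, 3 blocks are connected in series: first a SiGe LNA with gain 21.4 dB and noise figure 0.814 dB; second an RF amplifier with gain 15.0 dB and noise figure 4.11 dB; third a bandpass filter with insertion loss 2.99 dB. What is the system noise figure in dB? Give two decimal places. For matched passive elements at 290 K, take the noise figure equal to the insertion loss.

0.86 dB

Convert to linear (a loss of L dB is a gain of −L dB): F_i = 10^(NF_i/10), G_i = 10^(G_i,dB/10)
  Stage 1: F_1 = 10^(0.814/10) = 1.206, G_1 = 10^(21.4/10) = 138.0
  Stage 2: F_2 = 10^(4.11/10) = 2.576, G_2 = 10^(15.0/10) = 31.62
  Stage 3: F_3 = 10^(2.99/10) = 1.991, G_3 = 10^(−2.99/10) = 0.5023
Friis cascade:
  F = 1.206 + (2.576 − 1)/138.0 + (1.991 − 1)/4365 = 1.218
NF = 10 log₁₀(1.218) = 0.86 dB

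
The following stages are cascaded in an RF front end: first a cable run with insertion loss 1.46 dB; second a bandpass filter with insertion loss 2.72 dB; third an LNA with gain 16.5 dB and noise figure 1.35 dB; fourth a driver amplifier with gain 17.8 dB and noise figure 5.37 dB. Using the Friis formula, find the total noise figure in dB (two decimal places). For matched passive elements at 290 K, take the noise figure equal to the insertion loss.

Convert to linear (a loss of L dB is a gain of −L dB): F_i = 10^(NF_i/10), G_i = 10^(G_i,dB/10)
  Stage 1: F_1 = 10^(1.46/10) = 1.400, G_1 = 10^(−1.46/10) = 0.7145
  Stage 2: F_2 = 10^(2.72/10) = 1.871, G_2 = 10^(−2.72/10) = 0.5346
  Stage 3: F_3 = 10^(1.35/10) = 1.365, G_3 = 10^(16.5/10) = 44.67
  Stage 4: F_4 = 10^(5.37/10) = 3.443, G_4 = 10^(17.8/10) = 60.26
Friis cascade:
  F = 1.400 + (1.871 − 1)/0.7145 + (1.365 − 1)/0.3819 + (3.443 − 1)/17.06 = 3.716
NF = 10 log₁₀(3.716) = 5.70 dB

5.70 dB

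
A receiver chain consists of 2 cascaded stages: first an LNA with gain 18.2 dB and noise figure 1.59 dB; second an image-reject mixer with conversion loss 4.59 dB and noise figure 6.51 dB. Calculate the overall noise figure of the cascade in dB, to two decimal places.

Convert to linear (a loss of L dB is a gain of −L dB): F_i = 10^(NF_i/10), G_i = 10^(G_i,dB/10)
  Stage 1: F_1 = 10^(1.59/10) = 1.442, G_1 = 10^(18.2/10) = 66.07
  Stage 2: F_2 = 10^(6.51/10) = 4.477, G_2 = 10^(−4.59/10) = 0.3475
Friis cascade:
  F = 1.442 + (4.477 − 1)/66.07 = 1.495
NF = 10 log₁₀(1.495) = 1.75 dB

1.75 dB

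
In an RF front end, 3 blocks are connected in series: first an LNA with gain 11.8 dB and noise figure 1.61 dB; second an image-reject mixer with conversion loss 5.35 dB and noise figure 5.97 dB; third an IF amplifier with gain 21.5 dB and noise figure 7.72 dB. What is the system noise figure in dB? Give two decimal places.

4.40 dB

Convert to linear (a loss of L dB is a gain of −L dB): F_i = 10^(NF_i/10), G_i = 10^(G_i,dB/10)
  Stage 1: F_1 = 10^(1.61/10) = 1.449, G_1 = 10^(11.8/10) = 15.14
  Stage 2: F_2 = 10^(5.97/10) = 3.954, G_2 = 10^(−5.35/10) = 0.2917
  Stage 3: F_3 = 10^(7.72/10) = 5.916, G_3 = 10^(21.5/10) = 141.3
Friis cascade:
  F = 1.449 + (3.954 − 1)/15.14 + (5.916 − 1)/4.416 = 2.757
NF = 10 log₁₀(2.757) = 4.40 dB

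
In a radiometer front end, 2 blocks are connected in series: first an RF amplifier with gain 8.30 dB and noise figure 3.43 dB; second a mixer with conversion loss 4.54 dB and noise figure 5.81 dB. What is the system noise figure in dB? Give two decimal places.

Convert to linear (a loss of L dB is a gain of −L dB): F_i = 10^(NF_i/10), G_i = 10^(G_i,dB/10)
  Stage 1: F_1 = 10^(3.43/10) = 2.203, G_1 = 10^(8.30/10) = 6.761
  Stage 2: F_2 = 10^(5.81/10) = 3.811, G_2 = 10^(−4.54/10) = 0.3516
Friis cascade:
  F = 2.203 + (3.811 − 1)/6.761 = 2.619
NF = 10 log₁₀(2.619) = 4.18 dB

4.18 dB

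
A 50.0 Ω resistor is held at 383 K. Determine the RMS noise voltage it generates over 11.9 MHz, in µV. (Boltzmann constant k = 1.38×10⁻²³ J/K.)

V_n = √(4kTRB)
4kTRB = 4 × 1.38×10⁻²³ × 383 × 5.00×10¹ × 1.19×10⁷ = 1.26×10⁻¹¹ V²
V_n = √(1.26×10⁻¹¹) = 3.55×10⁻⁶ V = 3.55 µV

3.55 µV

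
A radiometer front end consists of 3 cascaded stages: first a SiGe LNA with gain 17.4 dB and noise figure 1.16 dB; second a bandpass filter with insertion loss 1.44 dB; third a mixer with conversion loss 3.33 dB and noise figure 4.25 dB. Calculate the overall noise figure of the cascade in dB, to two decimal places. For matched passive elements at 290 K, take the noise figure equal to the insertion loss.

1.32 dB

Convert to linear (a loss of L dB is a gain of −L dB): F_i = 10^(NF_i/10), G_i = 10^(G_i,dB/10)
  Stage 1: F_1 = 10^(1.16/10) = 1.306, G_1 = 10^(17.4/10) = 54.95
  Stage 2: F_2 = 10^(1.44/10) = 1.393, G_2 = 10^(−1.44/10) = 0.7178
  Stage 3: F_3 = 10^(4.25/10) = 2.661, G_3 = 10^(−3.33/10) = 0.4645
Friis cascade:
  F = 1.306 + (1.393 − 1)/54.95 + (2.661 − 1)/39.45 = 1.355
NF = 10 log₁₀(1.355) = 1.32 dB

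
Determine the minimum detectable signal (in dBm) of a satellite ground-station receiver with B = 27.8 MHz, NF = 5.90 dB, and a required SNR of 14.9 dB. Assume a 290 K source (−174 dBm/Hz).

Sensitivity = −174 + 10 log₁₀(B) + NF + SNR_min
= −174 + 74.44 + 5.90 + 14.9
= −78.76 dBm → −78.8 dBm

−78.8 dBm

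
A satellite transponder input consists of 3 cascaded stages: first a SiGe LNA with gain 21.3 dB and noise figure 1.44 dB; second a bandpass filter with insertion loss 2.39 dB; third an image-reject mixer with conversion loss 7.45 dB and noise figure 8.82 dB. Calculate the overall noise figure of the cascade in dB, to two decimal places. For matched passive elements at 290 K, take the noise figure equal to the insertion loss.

Convert to linear (a loss of L dB is a gain of −L dB): F_i = 10^(NF_i/10), G_i = 10^(G_i,dB/10)
  Stage 1: F_1 = 10^(1.44/10) = 1.393, G_1 = 10^(21.3/10) = 134.9
  Stage 2: F_2 = 10^(2.39/10) = 1.734, G_2 = 10^(−2.39/10) = 0.5768
  Stage 3: F_3 = 10^(8.82/10) = 7.621, G_3 = 10^(−7.45/10) = 0.1799
Friis cascade:
  F = 1.393 + (1.734 − 1)/134.9 + (7.621 − 1)/77.80 = 1.484
NF = 10 log₁₀(1.484) = 1.71 dB

1.71 dB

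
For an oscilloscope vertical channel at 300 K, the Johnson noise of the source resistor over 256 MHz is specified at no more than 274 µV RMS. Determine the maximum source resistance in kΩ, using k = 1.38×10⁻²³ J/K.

17.7 kΩ

Johnson–Nyquist: V_n = √(4kTRB) ⇒ R = V_n² / (4kTB)
4kTB = 4 × 1.38×10⁻²³ × 300 × 2.56×10⁸ = 4.24×10⁻¹²
R = (2.74×10⁻⁴)² / 4.24×10⁻¹² = 1.77×10⁴ Ω = 17.7 kΩ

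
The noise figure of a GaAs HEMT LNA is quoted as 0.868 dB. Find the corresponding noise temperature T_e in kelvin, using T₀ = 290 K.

F = 10^(0.868/10) = 1.22124
T_e = (F − 1)·T₀ = (1.22124 − 1) × 290 = 64.2 K

64.2 K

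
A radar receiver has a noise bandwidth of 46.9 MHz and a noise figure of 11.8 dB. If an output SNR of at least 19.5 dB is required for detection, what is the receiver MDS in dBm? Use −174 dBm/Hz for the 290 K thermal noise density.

−66.0 dBm

Sensitivity = −174 + 10 log₁₀(B) + NF + SNR_min
= −174 + 76.71 + 11.8 + 19.5
= −65.99 dBm → −66.0 dBm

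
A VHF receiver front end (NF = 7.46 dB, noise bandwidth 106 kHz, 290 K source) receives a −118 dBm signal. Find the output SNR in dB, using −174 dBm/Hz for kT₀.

−1.7 dB

Noise floor: N = −174 + 10 log₁₀(B) + NF
10 log₁₀(1.06×10⁵) = 50.25 dB
N = −174 + 50.25 + 7.46 = −116.29 dBm
SNR = P_sig − N = −118 − (−116.29) = −1.71 dB → −1.7 dB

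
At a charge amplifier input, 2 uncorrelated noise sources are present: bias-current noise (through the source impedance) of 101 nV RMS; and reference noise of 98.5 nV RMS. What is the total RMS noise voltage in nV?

Uncorrelated sources add in power (mean-square): V_tot = √(ΣV_i²)
V_tot = √[(1.01×10⁻⁷)² + (9.85×10⁻⁸)²] = 1.41×10⁻⁷ V = 141 nV

141 nV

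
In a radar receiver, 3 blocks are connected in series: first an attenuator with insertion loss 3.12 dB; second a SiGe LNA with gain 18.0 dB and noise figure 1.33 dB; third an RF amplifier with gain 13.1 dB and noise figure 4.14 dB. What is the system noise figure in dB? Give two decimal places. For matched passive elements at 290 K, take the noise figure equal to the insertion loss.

4.53 dB

Convert to linear (a loss of L dB is a gain of −L dB): F_i = 10^(NF_i/10), G_i = 10^(G_i,dB/10)
  Stage 1: F_1 = 10^(3.12/10) = 2.051, G_1 = 10^(−3.12/10) = 0.4875
  Stage 2: F_2 = 10^(1.33/10) = 1.358, G_2 = 10^(18.0/10) = 63.10
  Stage 3: F_3 = 10^(4.14/10) = 2.594, G_3 = 10^(13.1/10) = 20.42
Friis cascade:
  F = 2.051 + (1.358 − 1)/0.4875 + (2.594 − 1)/30.76 = 2.838
NF = 10 log₁₀(2.838) = 4.53 dB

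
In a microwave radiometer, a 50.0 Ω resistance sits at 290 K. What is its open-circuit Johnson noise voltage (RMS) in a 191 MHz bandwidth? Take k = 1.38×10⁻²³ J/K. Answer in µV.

V_n = √(4kTRB)
4kTRB = 4 × 1.38×10⁻²³ × 290 × 5.00×10¹ × 1.91×10⁸ = 1.53×10⁻¹⁰ V²
V_n = √(1.53×10⁻¹⁰) = 1.24×10⁻⁵ V = 12.4 µV

12.4 µV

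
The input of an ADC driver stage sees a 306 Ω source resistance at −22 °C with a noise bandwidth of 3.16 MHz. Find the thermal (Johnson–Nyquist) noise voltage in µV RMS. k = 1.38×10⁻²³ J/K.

3.66 µV

T = −22 °C + 273.15 = 251.15 K
V_n = √(4kTRB)
4kTRB = 4 × 1.38×10⁻²³ × 251.15 × 3.06×10² × 3.16×10⁶ = 1.34×10⁻¹¹ V²
V_n = √(1.34×10⁻¹¹) = 3.66×10⁻⁶ V = 3.66 µV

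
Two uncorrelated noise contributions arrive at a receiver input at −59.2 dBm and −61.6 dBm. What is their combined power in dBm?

−57.2 dBm

Convert to linear, add, convert back:
P₁ = 1.20×10⁻⁹ W, P₂ = 6.92×10⁻¹⁰ W
P_tot = 1.89×10⁻⁹ W → 10 log₁₀(P_tot / 10⁻³) = −57.2 dBm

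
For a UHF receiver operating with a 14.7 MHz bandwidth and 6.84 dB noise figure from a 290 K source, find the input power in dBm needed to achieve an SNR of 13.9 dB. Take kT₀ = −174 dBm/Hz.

Sensitivity = −174 + 10 log₁₀(B) + NF + SNR_min
= −174 + 71.67 + 6.84 + 13.9
= −81.59 dBm → −81.6 dBm

−81.6 dBm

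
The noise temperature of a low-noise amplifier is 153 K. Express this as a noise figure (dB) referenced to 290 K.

F = 1 + T_e/T₀ = 1 + 153/290 = 1.52759
NF = 10 log₁₀(1.52759) = 1.84 dB

1.84 dB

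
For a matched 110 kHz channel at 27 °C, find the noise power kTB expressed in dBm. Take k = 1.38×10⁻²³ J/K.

−123.4 dBm

T = 27 °C + 273.15 = 300.15 K
P_n = kTB = 1.38×10⁻²³ × 300.15 × 1.10×10⁵ = 4.56×10⁻¹⁶ W
In dBm: 10 log₁₀(4.56×10⁻¹⁶ / 10⁻³) = −123.4 dBm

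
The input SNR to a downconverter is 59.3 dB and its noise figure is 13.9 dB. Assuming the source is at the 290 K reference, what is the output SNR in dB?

45.4 dB

By definition F = SNR_in/SNR_out, so in dB: SNR_out = SNR_in − NF
SNR_out = 59.3 − 13.9 = 45.4 dB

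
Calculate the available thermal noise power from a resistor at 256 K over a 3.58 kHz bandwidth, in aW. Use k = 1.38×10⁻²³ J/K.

P_n = kTB = 1.38×10⁻²³ × 256 × 3.58×10³ = 1.26×10⁻¹⁷ W = 12.6 aW

12.6 aW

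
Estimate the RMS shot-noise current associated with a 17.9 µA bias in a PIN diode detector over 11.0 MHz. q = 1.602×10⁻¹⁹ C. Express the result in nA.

I_n = √(2qI·B)
2qI·B = 2 × 1.602×10⁻¹⁹ × 1.79×10⁻⁵ × 1.10×10⁷ = 6.31×10⁻¹⁷ A²
I_n = √(6.31×10⁻¹⁷) = 7.94×10⁻⁹ A = 7.94 nA

7.94 nA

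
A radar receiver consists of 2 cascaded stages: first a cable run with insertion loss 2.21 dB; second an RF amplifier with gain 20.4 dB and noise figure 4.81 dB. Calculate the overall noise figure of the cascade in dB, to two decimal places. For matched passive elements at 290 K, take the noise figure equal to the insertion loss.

7.02 dB

Convert to linear (a loss of L dB is a gain of −L dB): F_i = 10^(NF_i/10), G_i = 10^(G_i,dB/10)
  Stage 1: F_1 = 10^(2.21/10) = 1.663, G_1 = 10^(−2.21/10) = 0.6012
  Stage 2: F_2 = 10^(4.81/10) = 3.027, G_2 = 10^(20.4/10) = 109.6
Friis cascade:
  F = 1.663 + (3.027 − 1)/0.6012 = 5.035
NF = 10 log₁₀(5.035) = 7.02 dB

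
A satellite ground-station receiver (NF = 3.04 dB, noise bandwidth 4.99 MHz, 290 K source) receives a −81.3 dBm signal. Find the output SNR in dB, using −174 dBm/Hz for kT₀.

22.7 dB

Noise floor: N = −174 + 10 log₁₀(B) + NF
10 log₁₀(4.99×10⁶) = 66.98 dB
N = −174 + 66.98 + 3.04 = −103.98 dBm
SNR = P_sig − N = −81.3 − (−103.98) = 22.68 dB → 22.7 dB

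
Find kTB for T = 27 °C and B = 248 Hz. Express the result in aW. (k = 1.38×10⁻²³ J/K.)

T = 27 °C + 273.15 = 300.15 K
P_n = kTB = 1.38×10⁻²³ × 300.15 × 2.48×10² = 1.03×10⁻¹⁸ W = 1.03 aW

1.03 aW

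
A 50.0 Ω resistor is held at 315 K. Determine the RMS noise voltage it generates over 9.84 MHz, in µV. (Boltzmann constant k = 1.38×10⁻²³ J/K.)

2.92 µV

V_n = √(4kTRB)
4kTRB = 4 × 1.38×10⁻²³ × 315 × 5.00×10¹ × 9.84×10⁶ = 8.55×10⁻¹² V²
V_n = √(8.55×10⁻¹²) = 2.92×10⁻⁶ V = 2.92 µV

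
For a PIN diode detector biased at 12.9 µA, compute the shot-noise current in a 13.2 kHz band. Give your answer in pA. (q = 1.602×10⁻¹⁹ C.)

I_n = √(2qI·B)
2qI·B = 2 × 1.602×10⁻¹⁹ × 1.29×10⁻⁵ × 1.32×10⁴ = 5.46×10⁻²⁰ A²
I_n = √(5.46×10⁻²⁰) = 2.34×10⁻¹⁰ A = 234 pA

234 pA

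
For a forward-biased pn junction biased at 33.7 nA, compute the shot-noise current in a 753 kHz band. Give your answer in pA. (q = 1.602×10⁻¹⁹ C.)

90.2 pA

I_n = √(2qI·B)
2qI·B = 2 × 1.602×10⁻¹⁹ × 3.37×10⁻⁸ × 7.53×10⁵ = 8.13×10⁻²¹ A²
I_n = √(8.13×10⁻²¹) = 9.02×10⁻¹¹ A = 90.2 pA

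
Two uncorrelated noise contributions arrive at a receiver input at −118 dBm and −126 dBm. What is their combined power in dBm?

Convert to linear, add, convert back:
P₁ = 1.58×10⁻¹⁵ W, P₂ = 2.51×10⁻¹⁶ W
P_tot = 1.84×10⁻¹⁵ W → 10 log₁₀(P_tot / 10⁻³) = −117.4 dBm

−117.4 dBm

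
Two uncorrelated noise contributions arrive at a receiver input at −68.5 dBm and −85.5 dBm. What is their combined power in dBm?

Convert to linear, add, convert back:
P₁ = 1.41×10⁻¹⁰ W, P₂ = 2.82×10⁻¹² W
P_tot = 1.44×10⁻¹⁰ W → 10 log₁₀(P_tot / 10⁻³) = −68.4 dBm

−68.4 dBm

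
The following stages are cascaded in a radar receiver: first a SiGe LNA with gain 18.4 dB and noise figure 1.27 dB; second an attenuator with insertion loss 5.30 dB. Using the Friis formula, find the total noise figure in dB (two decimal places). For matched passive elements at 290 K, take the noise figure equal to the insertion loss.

1.38 dB

Convert to linear (a loss of L dB is a gain of −L dB): F_i = 10^(NF_i/10), G_i = 10^(G_i,dB/10)
  Stage 1: F_1 = 10^(1.27/10) = 1.340, G_1 = 10^(18.4/10) = 69.18
  Stage 2: F_2 = 10^(5.30/10) = 3.388, G_2 = 10^(−5.30/10) = 0.2951
Friis cascade:
  F = 1.340 + (3.388 − 1)/69.18 = 1.374
NF = 10 log₁₀(1.374) = 1.38 dB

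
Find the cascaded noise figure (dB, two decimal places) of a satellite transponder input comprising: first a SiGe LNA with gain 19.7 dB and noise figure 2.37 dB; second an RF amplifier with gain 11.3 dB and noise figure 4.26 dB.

2.41 dB

Convert to linear (a loss of L dB is a gain of −L dB): F_i = 10^(NF_i/10), G_i = 10^(G_i,dB/10)
  Stage 1: F_1 = 10^(2.37/10) = 1.726, G_1 = 10^(19.7/10) = 93.33
  Stage 2: F_2 = 10^(4.26/10) = 2.667, G_2 = 10^(11.3/10) = 13.49
Friis cascade:
  F = 1.726 + (2.667 − 1)/93.33 = 1.744
NF = 10 log₁₀(1.744) = 2.41 dB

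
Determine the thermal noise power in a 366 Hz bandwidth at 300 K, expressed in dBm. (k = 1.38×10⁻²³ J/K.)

−148.2 dBm

P_n = kTB = 1.38×10⁻²³ × 300 × 3.66×10² = 1.52×10⁻¹⁸ W
In dBm: 10 log₁₀(1.52×10⁻¹⁸ / 10⁻³) = −148.2 dBm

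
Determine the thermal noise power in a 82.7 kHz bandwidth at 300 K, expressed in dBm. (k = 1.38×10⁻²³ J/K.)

−124.7 dBm

P_n = kTB = 1.38×10⁻²³ × 300 × 8.27×10⁴ = 3.42×10⁻¹⁶ W
In dBm: 10 log₁₀(3.42×10⁻¹⁶ / 10⁻³) = −124.7 dBm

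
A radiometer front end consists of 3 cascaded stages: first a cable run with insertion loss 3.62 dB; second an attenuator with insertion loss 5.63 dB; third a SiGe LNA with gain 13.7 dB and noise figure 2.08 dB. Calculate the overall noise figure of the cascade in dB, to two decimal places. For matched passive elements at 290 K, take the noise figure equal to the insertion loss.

Convert to linear (a loss of L dB is a gain of −L dB): F_i = 10^(NF_i/10), G_i = 10^(G_i,dB/10)
  Stage 1: F_1 = 10^(3.62/10) = 2.301, G_1 = 10^(−3.62/10) = 0.4345
  Stage 2: F_2 = 10^(5.63/10) = 3.656, G_2 = 10^(−5.63/10) = 0.2735
  Stage 3: F_3 = 10^(2.08/10) = 1.614, G_3 = 10^(13.7/10) = 23.44
Friis cascade:
  F = 2.301 + (3.656 − 1)/0.4345 + (1.614 − 1)/0.1189 = 13.58
NF = 10 log₁₀(13.58) = 11.33 dB

11.33 dB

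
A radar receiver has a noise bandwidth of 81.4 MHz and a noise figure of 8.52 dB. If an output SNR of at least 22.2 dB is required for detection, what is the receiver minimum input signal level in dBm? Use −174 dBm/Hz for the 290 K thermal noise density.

−64.2 dBm

Sensitivity = −174 + 10 log₁₀(B) + NF + SNR_min
= −174 + 79.11 + 8.52 + 22.2
= −64.17 dBm → −64.2 dBm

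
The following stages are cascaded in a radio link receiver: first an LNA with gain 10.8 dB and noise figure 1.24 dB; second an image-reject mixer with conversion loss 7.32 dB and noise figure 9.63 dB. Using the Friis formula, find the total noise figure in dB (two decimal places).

3.03 dB

Convert to linear (a loss of L dB is a gain of −L dB): F_i = 10^(NF_i/10), G_i = 10^(G_i,dB/10)
  Stage 1: F_1 = 10^(1.24/10) = 1.330, G_1 = 10^(10.8/10) = 12.02
  Stage 2: F_2 = 10^(9.63/10) = 9.183, G_2 = 10^(−7.32/10) = 0.1854
Friis cascade:
  F = 1.330 + (9.183 − 1)/12.02 = 2.011
NF = 10 log₁₀(2.011) = 3.03 dB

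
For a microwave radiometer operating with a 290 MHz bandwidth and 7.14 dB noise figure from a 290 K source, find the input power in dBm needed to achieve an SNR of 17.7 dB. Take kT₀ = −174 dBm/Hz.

Sensitivity = −174 + 10 log₁₀(B) + NF + SNR_min
= −174 + 84.62 + 7.14 + 17.7
= −64.54 dBm → −64.5 dBm

−64.5 dBm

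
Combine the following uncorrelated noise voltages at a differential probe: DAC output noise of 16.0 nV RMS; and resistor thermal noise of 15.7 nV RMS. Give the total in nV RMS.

Uncorrelated sources add in power (mean-square): V_tot = √(ΣV_i²)
V_tot = √[(1.60×10⁻⁸)² + (1.57×10⁻⁸)²] = 2.24×10⁻⁸ V = 22.4 nV

22.4 nV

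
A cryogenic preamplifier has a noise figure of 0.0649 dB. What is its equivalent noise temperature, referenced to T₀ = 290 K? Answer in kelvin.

4.37 K

F = 10^(0.0649/10) = 1.01506
T_e = (F − 1)·T₀ = (1.01506 − 1) × 290 = 4.37 K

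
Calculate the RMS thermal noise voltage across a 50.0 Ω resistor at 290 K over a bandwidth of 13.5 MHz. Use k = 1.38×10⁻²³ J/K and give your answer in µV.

V_n = √(4kTRB)
4kTRB = 4 × 1.38×10⁻²³ × 290 × 5.00×10¹ × 1.35×10⁷ = 1.08×10⁻¹¹ V²
V_n = √(1.08×10⁻¹¹) = 3.29×10⁻⁶ V = 3.29 µV

3.29 µV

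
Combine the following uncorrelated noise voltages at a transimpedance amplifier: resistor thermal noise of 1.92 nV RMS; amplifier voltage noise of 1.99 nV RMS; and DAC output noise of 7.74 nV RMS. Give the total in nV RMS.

Uncorrelated sources add in power (mean-square): V_tot = √(ΣV_i²)
V_tot = √[(1.92×10⁻⁹)² + (1.99×10⁻⁹)² + (7.74×10⁻⁹)²] = 8.22×10⁻⁹ V = 8.22 nV

8.22 nV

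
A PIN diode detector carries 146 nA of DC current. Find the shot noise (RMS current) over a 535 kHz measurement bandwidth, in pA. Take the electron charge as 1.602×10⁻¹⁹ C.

I_n = √(2qI·B)
2qI·B = 2 × 1.602×10⁻¹⁹ × 1.46×10⁻⁷ × 5.35×10⁵ = 2.50×10⁻²⁰ A²
I_n = √(2.50×10⁻²⁰) = 1.58×10⁻¹⁰ A = 158 pA

158 pA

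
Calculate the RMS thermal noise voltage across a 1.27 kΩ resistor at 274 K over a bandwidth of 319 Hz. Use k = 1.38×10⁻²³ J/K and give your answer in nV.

V_n = √(4kTRB)
4kTRB = 4 × 1.38×10⁻²³ × 274 × 1.27×10³ × 3.19×10² = 6.13×10⁻¹⁵ V²
V_n = √(6.13×10⁻¹⁵) = 7.83×10⁻⁸ V = 78.3 nV

78.3 nV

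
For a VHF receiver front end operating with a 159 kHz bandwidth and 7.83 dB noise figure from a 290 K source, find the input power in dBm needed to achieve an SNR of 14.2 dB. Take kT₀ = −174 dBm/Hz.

Sensitivity = −174 + 10 log₁₀(B) + NF + SNR_min
= −174 + 52.01 + 7.83 + 14.2
= −99.96 dBm → −100.0 dBm

−100.0 dBm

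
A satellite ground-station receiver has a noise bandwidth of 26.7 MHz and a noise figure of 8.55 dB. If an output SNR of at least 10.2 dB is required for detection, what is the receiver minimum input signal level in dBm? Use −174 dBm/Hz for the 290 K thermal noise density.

Sensitivity = −174 + 10 log₁₀(B) + NF + SNR_min
= −174 + 74.27 + 8.55 + 10.2
= −80.98 dBm → −81.0 dBm

−81.0 dBm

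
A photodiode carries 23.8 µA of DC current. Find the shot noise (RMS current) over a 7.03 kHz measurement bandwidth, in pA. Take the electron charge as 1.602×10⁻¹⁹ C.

I_n = √(2qI·B)
2qI·B = 2 × 1.602×10⁻¹⁹ × 2.38×10⁻⁵ × 7.03×10³ = 5.36×10⁻²⁰ A²
I_n = √(5.36×10⁻²⁰) = 2.32×10⁻¹⁰ A = 232 pA

232 pA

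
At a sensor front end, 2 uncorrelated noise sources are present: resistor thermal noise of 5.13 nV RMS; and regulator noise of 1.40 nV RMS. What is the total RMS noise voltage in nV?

Uncorrelated sources add in power (mean-square): V_tot = √(ΣV_i²)
V_tot = √[(5.13×10⁻⁹)² + (1.40×10⁻⁹)²] = 5.32×10⁻⁹ V = 5.32 nV

5.32 nV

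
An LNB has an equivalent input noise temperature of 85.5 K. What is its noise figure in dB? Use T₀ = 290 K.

1.12 dB

F = 1 + T_e/T₀ = 1 + 85.5/290 = 1.29483
NF = 10 log₁₀(1.29483) = 1.12 dB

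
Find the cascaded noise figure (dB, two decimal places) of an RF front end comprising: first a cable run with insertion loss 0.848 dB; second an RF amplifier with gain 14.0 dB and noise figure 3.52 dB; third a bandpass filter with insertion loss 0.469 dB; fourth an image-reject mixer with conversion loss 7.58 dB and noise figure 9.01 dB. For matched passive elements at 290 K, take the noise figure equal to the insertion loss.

Convert to linear (a loss of L dB is a gain of −L dB): F_i = 10^(NF_i/10), G_i = 10^(G_i,dB/10)
  Stage 1: F_1 = 10^(0.848/10) = 1.216, G_1 = 10^(−0.848/10) = 0.8226
  Stage 2: F_2 = 10^(3.52/10) = 2.249, G_2 = 10^(14.0/10) = 25.12
  Stage 3: F_3 = 10^(0.469/10) = 1.114, G_3 = 10^(−0.469/10) = 0.8976
  Stage 4: F_4 = 10^(9.01/10) = 7.962, G_4 = 10^(−7.58/10) = 0.1746
Friis cascade:
  F = 1.216 + (2.249 − 1)/0.8226 + (1.114 − 1)/20.66 + (7.962 − 1)/18.55 = 3.115
NF = 10 log₁₀(3.115) = 4.93 dB

4.93 dB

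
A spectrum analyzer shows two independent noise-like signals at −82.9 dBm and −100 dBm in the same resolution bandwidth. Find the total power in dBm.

Convert to linear, add, convert back:
P₁ = 5.13×10⁻¹² W, P₂ = 1.00×10⁻¹³ W
P_tot = 5.23×10⁻¹² W → 10 log₁₀(P_tot / 10⁻³) = −82.8 dBm

−82.8 dBm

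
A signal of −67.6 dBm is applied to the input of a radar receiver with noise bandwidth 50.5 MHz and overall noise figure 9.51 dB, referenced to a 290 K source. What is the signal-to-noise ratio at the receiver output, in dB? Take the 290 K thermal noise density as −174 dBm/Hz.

Noise floor: N = −174 + 10 log₁₀(B) + NF
10 log₁₀(5.05×10⁷) = 77.03 dB
N = −174 + 77.03 + 9.51 = −87.46 dBm
SNR = P_sig − N = −67.6 − (−87.46) = 19.86 dB → 19.9 dB

19.9 dB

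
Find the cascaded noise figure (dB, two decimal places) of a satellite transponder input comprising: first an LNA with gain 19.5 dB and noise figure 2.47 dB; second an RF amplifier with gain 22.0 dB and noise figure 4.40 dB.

2.52 dB

Convert to linear (a loss of L dB is a gain of −L dB): F_i = 10^(NF_i/10), G_i = 10^(G_i,dB/10)
  Stage 1: F_1 = 10^(2.47/10) = 1.766, G_1 = 10^(19.5/10) = 89.13
  Stage 2: F_2 = 10^(4.40/10) = 2.754, G_2 = 10^(22.0/10) = 158.5
Friis cascade:
  F = 1.766 + (2.754 − 1)/89.13 = 1.786
NF = 10 log₁₀(1.786) = 2.52 dB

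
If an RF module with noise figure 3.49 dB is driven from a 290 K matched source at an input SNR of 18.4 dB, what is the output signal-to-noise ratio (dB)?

14.91 dB

By definition F = SNR_in/SNR_out, so in dB: SNR_out = SNR_in − NF
SNR_out = 18.4 − 3.49 = 14.91 dB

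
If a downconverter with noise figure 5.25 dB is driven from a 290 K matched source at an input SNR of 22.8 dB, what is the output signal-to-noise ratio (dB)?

17.55 dB

By definition F = SNR_in/SNR_out, so in dB: SNR_out = SNR_in − NF
SNR_out = 22.8 − 5.25 = 17.55 dB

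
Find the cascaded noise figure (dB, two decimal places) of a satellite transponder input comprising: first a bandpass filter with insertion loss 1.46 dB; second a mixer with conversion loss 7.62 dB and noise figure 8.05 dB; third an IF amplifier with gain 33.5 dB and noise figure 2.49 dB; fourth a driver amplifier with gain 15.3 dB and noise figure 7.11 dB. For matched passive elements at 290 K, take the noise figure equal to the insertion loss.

Convert to linear (a loss of L dB is a gain of −L dB): F_i = 10^(NF_i/10), G_i = 10^(G_i,dB/10)
  Stage 1: F_1 = 10^(1.46/10) = 1.400, G_1 = 10^(−1.46/10) = 0.7145
  Stage 2: F_2 = 10^(8.05/10) = 6.383, G_2 = 10^(−7.62/10) = 0.1730
  Stage 3: F_3 = 10^(2.49/10) = 1.774, G_3 = 10^(33.5/10) = 2239
  Stage 4: F_4 = 10^(7.11/10) = 5.140, G_4 = 10^(15.3/10) = 33.88
Friis cascade:
  F = 1.400 + (6.383 − 1)/0.7145 + (1.774 − 1)/0.1236 + (5.140 − 1)/276.7 = 15.21
NF = 10 log₁₀(15.21) = 11.82 dB

11.82 dB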